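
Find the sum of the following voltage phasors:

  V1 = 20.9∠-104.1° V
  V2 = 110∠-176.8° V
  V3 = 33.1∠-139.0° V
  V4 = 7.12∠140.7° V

Step 1 — Convert each phasor to rectangular form:
  V1 = 20.9·(cos(-104.1°) + j·sin(-104.1°)) = -5.092 - j20.27 V
  V2 = 110·(cos(-176.8°) + j·sin(-176.8°)) = -109.8 - j6.14 V
  V3 = 33.1·(cos(-139.0°) + j·sin(-139.0°)) = -24.98 - j21.72 V
  V4 = 7.12·(cos(140.7°) + j·sin(140.7°)) = -5.51 + j4.51 V
Step 2 — Sum components: V_total = -145.4 - j43.62 V.
Step 3 — Convert to polar: |V_total| = 151.8 V, ∠V_total = -163.3°.

V_total = 151.8∠-163.3° V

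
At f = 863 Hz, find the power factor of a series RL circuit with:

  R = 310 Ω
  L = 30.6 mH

Step 1 — Angular frequency: ω = 2π·f = 2π·863 = 5422 rad/s.
Step 2 — Component impedances:
  R: Z = R = 310 Ω
  L: Z = jωL = j·5422·0.0306 = 0 + j165.9 Ω
Step 3 — Series combination: Z_total = R + L = 310 + j165.9 Ω = 351.6∠28.2° Ω.
Step 4 — Power factor: PF = cos(φ) = Re(Z)/|Z| = 310/351.6 = 0.8817.
Step 5 — Type: Im(Z) = 165.9 ⇒ lagging (phase φ = 28.2°).

PF = 0.8817 (lagging, φ = 28.2°)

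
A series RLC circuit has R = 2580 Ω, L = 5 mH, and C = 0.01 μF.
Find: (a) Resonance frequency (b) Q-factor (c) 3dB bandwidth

Step 1 — Resonance condition Im(Z)=0 gives ω₀ = 1/√(LC).
Step 2 — ω₀ = 1/√(0.005·1e-08) = 1.414e+05 rad/s.
Step 3 — f₀ = ω₀/(2π) = 2.251e+04 Hz.
Step 4 — Series Q: Q = ω₀L/R = 1.414e+05·0.005/2580 = 0.2741.
Step 5 — 3dB bandwidth: Δω = ω₀/Q = 5.16e+05 rad/s; BW = Δω/(2π) = 8.212e+04 Hz.

(a) f₀ = 2.251e+04 Hz  (b) Q = 0.2741  (c) BW = 8.212e+04 Hz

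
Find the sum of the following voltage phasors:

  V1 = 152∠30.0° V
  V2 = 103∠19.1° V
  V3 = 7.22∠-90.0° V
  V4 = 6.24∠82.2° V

Step 1 — Convert each phasor to rectangular form:
  V1 = 152·(cos(30.0°) + j·sin(30.0°)) = 131.6 + j76 V
  V2 = 103·(cos(19.1°) + j·sin(19.1°)) = 97.33 + j33.7 V
  V3 = 7.22·(cos(-90.0°) + j·sin(-90.0°)) = 0 - j7.22 V
  V4 = 6.24·(cos(82.2°) + j·sin(82.2°)) = 0.8469 + j6.182 V
Step 2 — Sum components: V_total = 229.8 + j108.7 V.
Step 3 — Convert to polar: |V_total| = 254.2 V, ∠V_total = 25.3°.

V_total = 254.2∠25.3° V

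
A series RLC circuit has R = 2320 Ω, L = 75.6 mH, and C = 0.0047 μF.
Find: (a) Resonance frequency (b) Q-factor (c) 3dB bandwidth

Step 1 — Resonance: ω₀ = 1/√(LC) = 1/√(0.0756·4.7e-09) = 5.305e+04 rad/s.
Step 2 — f₀ = ω₀/(2π) = 8443 Hz.
Step 3 — Series Q: Q = ω₀L/R = 5.305e+04·0.0756/2320 = 1.729.
Step 4 — Bandwidth: Δω = ω₀/Q = 3.069e+04 rad/s; BW = Δω/(2π) = 4884 Hz.

(a) f₀ = 8443 Hz  (b) Q = 1.729  (c) BW = 4884 Hz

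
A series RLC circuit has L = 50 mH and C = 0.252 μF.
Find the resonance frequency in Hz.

Step 1 — Resonance condition Im(Z)=0 gives ω₀ = 1/√(LC).
Step 2 — ω₀ = 1/√(0.05·2.52e-07) = 8909 rad/s.
Step 3 — f₀ = ω₀/(2π) = 1418 Hz.

f₀ = 1418 Hz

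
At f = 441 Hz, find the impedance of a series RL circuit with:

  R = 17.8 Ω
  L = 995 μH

Step 1 — Angular frequency: ω = 2π·f = 2π·441 = 2771 rad/s.
Step 2 — Component impedances:
  R: Z = R = 17.8 Ω
  L: Z = jωL = j·2771·0.000995 = 0 + j2.757 Ω
Step 3 — Series combination: Z_total = R + L = 17.8 + j2.757 Ω = 18.01∠8.8° Ω.

Z = 17.8 + j2.757 Ω = 18.01∠8.8° Ω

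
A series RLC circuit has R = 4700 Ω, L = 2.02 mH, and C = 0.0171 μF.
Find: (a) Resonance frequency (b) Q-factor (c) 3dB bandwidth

Step 1 — Resonance: ω₀ = 1/√(LC) = 1/√(0.00202·1.71e-08) = 1.701e+05 rad/s.
Step 2 — f₀ = ω₀/(2π) = 2.708e+04 Hz.
Step 3 — Series Q: Q = ω₀L/R = 1.701e+05·0.00202/4700 = 0.07313.
Step 4 — Bandwidth: Δω = ω₀/Q = 2.327e+06 rad/s; BW = Δω/(2π) = 3.703e+05 Hz.

(a) f₀ = 2.708e+04 Hz  (b) Q = 0.07313  (c) BW = 3.703e+05 Hz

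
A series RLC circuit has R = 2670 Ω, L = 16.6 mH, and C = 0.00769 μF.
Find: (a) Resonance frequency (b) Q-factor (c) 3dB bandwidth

Step 1 — Resonance: ω₀ = 1/√(LC) = 1/√(0.0166·7.69e-09) = 8.851e+04 rad/s.
Step 2 — f₀ = ω₀/(2π) = 1.409e+04 Hz.
Step 3 — Series Q: Q = ω₀L/R = 8.851e+04·0.0166/2670 = 0.5503.
Step 4 — Bandwidth: Δω = ω₀/Q = 1.608e+05 rad/s; BW = Δω/(2π) = 2.56e+04 Hz.

(a) f₀ = 1.409e+04 Hz  (b) Q = 0.5503  (c) BW = 2.56e+04 Hz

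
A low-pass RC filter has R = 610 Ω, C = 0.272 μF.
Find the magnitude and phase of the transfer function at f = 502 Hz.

Step 1 — Angular frequency: ω = 2π·502 = 3154 rad/s.
Step 2 — Transfer function: H(jω) = 1/(1 + jωRC).
Step 3 — Denominator: 1 + jωRC = 1 + j·3154·610·2.72e-07 = 1 + j0.5233.
Step 4 — H = 0.785 - j0.4108.
Step 5 — Magnitude: |H| = 0.886 (-1.1 dB); phase: φ = -27.6°.

|H| = 0.886 (-1.1 dB), φ = -27.6°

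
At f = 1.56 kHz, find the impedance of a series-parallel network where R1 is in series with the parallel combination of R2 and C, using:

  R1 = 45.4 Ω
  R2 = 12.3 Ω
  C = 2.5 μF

Step 1 — Angular frequency: ω = 2π·f = 2π·1560 = 9802 rad/s.
Step 2 — Component impedances:
  R1: Z = R = 45.4 Ω
  R2: Z = R = 12.3 Ω
  C: Z = 1/(jωC) = -j/(ω·C) = 0 - j40.81 Ω
Step 3 — Parallel branch: R2 || C = 1/(1/R2 + 1/C) = 11.28 - j3.399 Ω.
Step 4 — Series with R1: Z_total = R1 + (R2 || C) = 56.68 - j3.399 Ω = 56.78∠-3.4° Ω.

Z = 56.68 - j3.399 Ω = 56.78∠-3.4° Ω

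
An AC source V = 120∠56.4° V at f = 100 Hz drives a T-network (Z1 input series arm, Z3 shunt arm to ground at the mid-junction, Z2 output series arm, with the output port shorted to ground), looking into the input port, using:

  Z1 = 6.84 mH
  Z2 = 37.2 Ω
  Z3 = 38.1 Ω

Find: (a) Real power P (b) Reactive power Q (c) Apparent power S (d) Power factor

Step 1 — Angular frequency: ω = 2π·f = 2π·100 = 628.3 rad/s.
Step 2 — Component impedances:
  Z1: Z = jωL = j·628.3·0.00684 = 0 + j4.298 Ω
  Z2: Z = R = 37.2 Ω
  Z3: Z = R = 38.1 Ω
Step 3 — With the output port shorted to ground, the output series arm Z2 runs from the junction to ground; the shunt arm Z3 also runs from the junction to ground. They appear in parallel: Z3 || Z2 = 18.82 Ω.
Step 4 — Series with input arm Z1: Z_in = Z1 + (Z3 || Z2) = 18.82 + j4.298 Ω = 19.31∠12.9° Ω.
Step 5 — Source phasor: V = 120∠56.4° V = 66.41 + j99.95 V.
Step 6 — Current: I = V / Z = 4.506 + j4.281 A = 6.215∠43.5° A.
Step 7 — Complex power: S = V·I* = 727.1 + j166 VA.
Step 8 — Real power: P = Re(S) = 727.1 W.
Step 9 — Reactive power: Q = Im(S) = 166 VAR.
Step 10 — Apparent power: |S| = 745.9 VA.
Step 11 — Power factor: PF = P/|S| = 0.9749 (lagging).

(a) P = 727.1 W  (b) Q = 166 VAR  (c) S = 745.9 VA  (d) PF = 0.9749 (lagging)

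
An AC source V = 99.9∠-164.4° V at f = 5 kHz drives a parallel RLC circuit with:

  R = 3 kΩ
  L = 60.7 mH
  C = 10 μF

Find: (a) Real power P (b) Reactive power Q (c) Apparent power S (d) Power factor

Step 1 — Angular frequency: ω = 2π·f = 2π·5000 = 3.142e+04 rad/s.
Step 2 — Component impedances:
  R: Z = R = 3000 Ω
  L: Z = jωL = j·3.142e+04·0.0607 = 0 + j1907 Ω
  C: Z = 1/(jωC) = -j/(ω·C) = 0 - j3.183 Ω
Step 3 — Parallel combination: 1/Z_total = 1/R + 1/L + 1/C; Z_total = 0.003389 - j3.188 Ω = 3.188∠-89.9° Ω.
Step 4 — Source phasor: V = 99.9∠-164.4° V = -96.22 - j26.87 V.
Step 5 — Current: I = V / Z = 8.394 - j30.19 A = 31.33∠-74.5° A.
Step 6 — Complex power: S = V·I* = 3.327 - j3130 VA.
Step 7 — Real power: P = Re(S) = 3.327 W.
Step 8 — Reactive power: Q = Im(S) = -3130 VAR.
Step 9 — Apparent power: |S| = 3130 VA.
Step 10 — Power factor: PF = P/|S| = 0.001063 (leading).

(a) P = 3.327 W  (b) Q = -3130 VAR  (c) S = 3130 VA  (d) PF = 0.001063 (leading)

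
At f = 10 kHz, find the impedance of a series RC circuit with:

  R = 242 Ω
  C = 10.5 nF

Step 1 — Angular frequency: ω = 2π·f = 2π·1e+04 = 6.283e+04 rad/s.
Step 2 — Component impedances:
  R: Z = R = 242 Ω
  C: Z = 1/(jωC) = -j/(ω·C) = 0 - j1516 Ω
Step 3 — Series combination: Z_total = R + C = 242 - j1516 Ω = 1535∠-80.9° Ω.

Z = 242 - j1516 Ω = 1535∠-80.9° Ω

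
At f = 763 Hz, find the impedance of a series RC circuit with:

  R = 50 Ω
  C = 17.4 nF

Step 1 — Angular frequency: ω = 2π·f = 2π·763 = 4794 rad/s.
Step 2 — Component impedances:
  R: Z = R = 50 Ω
  C: Z = 1/(jωC) = -j/(ω·C) = 0 - j1.199e+04 Ω
Step 3 — Series combination: Z_total = R + C = 50 - j1.199e+04 Ω = 1.199e+04∠-89.8° Ω.

Z = 50 - j1.199e+04 Ω = 1.199e+04∠-89.8° Ω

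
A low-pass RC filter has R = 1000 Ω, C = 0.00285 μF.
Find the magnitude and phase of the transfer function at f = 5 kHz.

Step 1 — Angular frequency: ω = 2π·5000 = 3.142e+04 rad/s.
Step 2 — Transfer function: H(jω) = 1/(1 + jωRC).
Step 3 — Denominator: 1 + jωRC = 1 + j·3.142e+04·1000·2.85e-09 = 1 + j0.08954.
Step 4 — H = 0.992 - j0.08882.
Step 5 — Magnitude: |H| = 0.996 (-0.0 dB); phase: φ = -5.1°.

|H| = 0.996 (-0.0 dB), φ = -5.1°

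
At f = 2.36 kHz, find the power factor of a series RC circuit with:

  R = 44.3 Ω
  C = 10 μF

Step 1 — Angular frequency: ω = 2π·f = 2π·2360 = 1.483e+04 rad/s.
Step 2 — Component impedances:
  R: Z = R = 44.3 Ω
  C: Z = 1/(jωC) = -j/(ω·C) = 0 - j6.744 Ω
Step 3 — Series combination: Z_total = R + C = 44.3 - j6.744 Ω = 44.81∠-8.7° Ω.
Step 4 — Power factor: PF = cos(φ) = Re(Z)/|Z| = 44.3/44.81 = 0.9886.
Step 5 — Type: Im(Z) = -6.744 ⇒ leading (phase φ = -8.7°).

PF = 0.9886 (leading, φ = -8.7°)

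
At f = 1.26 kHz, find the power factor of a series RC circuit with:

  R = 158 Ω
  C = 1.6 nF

Step 1 — Angular frequency: ω = 2π·f = 2π·1260 = 7917 rad/s.
Step 2 — Component impedances:
  R: Z = R = 158 Ω
  C: Z = 1/(jωC) = -j/(ω·C) = 0 - j7.895e+04 Ω
Step 3 — Series combination: Z_total = R + C = 158 - j7.895e+04 Ω = 7.895e+04∠-89.9° Ω.
Step 4 — Power factor: PF = cos(φ) = Re(Z)/|Z| = 158/7.895e+04 = 0.002001.
Step 5 — Type: Im(Z) = -7.895e+04 ⇒ leading (phase φ = -89.9°).

PF = 0.002001 (leading, φ = -89.9°)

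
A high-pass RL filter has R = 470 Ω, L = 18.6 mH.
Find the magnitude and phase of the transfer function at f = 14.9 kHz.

Step 1 — Angular frequency: ω = 2π·1.49e+04 = 9.362e+04 rad/s.
Step 2 — Transfer function: H(jω) = jωL/(R + jωL).
Step 3 — Numerator jωL = j·1741; denominator R + jωL = 470 + j1741.
Step 4 — H = 0.9321 + j0.2516.
Step 5 — Magnitude: |H| = 0.9655 (-0.3 dB); phase: φ = 15.1°.

|H| = 0.9655 (-0.3 dB), φ = 15.1°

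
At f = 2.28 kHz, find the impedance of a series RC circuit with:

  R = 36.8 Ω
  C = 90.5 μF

Step 1 — Angular frequency: ω = 2π·f = 2π·2280 = 1.433e+04 rad/s.
Step 2 — Component impedances:
  R: Z = R = 36.8 Ω
  C: Z = 1/(jωC) = -j/(ω·C) = 0 - j0.7713 Ω
Step 3 — Series combination: Z_total = R + C = 36.8 - j0.7713 Ω = 36.81∠-1.2° Ω.

Z = 36.8 - j0.7713 Ω = 36.81∠-1.2° Ω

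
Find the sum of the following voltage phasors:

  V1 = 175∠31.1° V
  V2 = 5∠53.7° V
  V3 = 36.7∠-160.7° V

Step 1 — Convert each phasor to rectangular form:
  V1 = 175·(cos(31.1°) + j·sin(31.1°)) = 149.8 + j90.39 V
  V2 = 5·(cos(53.7°) + j·sin(53.7°)) = 2.96 + j4.03 V
  V3 = 36.7·(cos(-160.7°) + j·sin(-160.7°)) = -34.64 - j12.13 V
Step 2 — Sum components: V_total = 118.2 + j82.29 V.
Step 3 — Convert to polar: |V_total| = 144 V, ∠V_total = 34.9°.

V_total = 144∠34.9° V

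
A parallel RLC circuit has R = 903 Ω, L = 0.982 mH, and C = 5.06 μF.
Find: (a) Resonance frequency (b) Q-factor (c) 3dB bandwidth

Step 1 — Resonance: ω₀ = 1/√(LC) = 1/√(0.000982·5.06e-06) = 1.419e+04 rad/s.
Step 2 — f₀ = ω₀/(2π) = 2258 Hz.
Step 3 — Parallel Q: Q = R/(ω₀L) = 903/(1.419e+04·0.000982) = 64.82.
Step 4 — Bandwidth: Δω = ω₀/Q = 218.9 rad/s; BW = Δω/(2π) = 34.83 Hz.

(a) f₀ = 2258 Hz  (b) Q = 64.82  (c) BW = 34.83 Hz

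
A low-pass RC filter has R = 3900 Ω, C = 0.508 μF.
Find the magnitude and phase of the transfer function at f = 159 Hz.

Step 1 — Angular frequency: ω = 2π·159 = 999 rad/s.
Step 2 — Transfer function: H(jω) = 1/(1 + jωRC).
Step 3 — Denominator: 1 + jωRC = 1 + j·999·3900·5.08e-07 = 1 + j1.979.
Step 4 — H = 0.2034 - j0.4025.
Step 5 — Magnitude: |H| = 0.4509 (-6.9 dB); phase: φ = -63.2°.

|H| = 0.4509 (-6.9 dB), φ = -63.2°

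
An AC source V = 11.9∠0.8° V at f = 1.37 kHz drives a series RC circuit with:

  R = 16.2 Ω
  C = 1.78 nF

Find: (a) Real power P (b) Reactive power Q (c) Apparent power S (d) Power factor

Step 1 — Angular frequency: ω = 2π·f = 2π·1370 = 8608 rad/s.
Step 2 — Component impedances:
  R: Z = R = 16.2 Ω
  C: Z = 1/(jωC) = -j/(ω·C) = 0 - j6.526e+04 Ω
Step 3 — Series combination: Z_total = R + C = 16.2 - j6.526e+04 Ω = 6.526e+04∠-90.0° Ω.
Step 4 — Source phasor: V = 11.9∠0.8° V = 11.9 + j0.1661 V.
Step 5 — Current: I = V / Z = -2.501e-06 + j0.0001823 A = 0.0001823∠90.8° A.
Step 6 — Complex power: S = V·I* = 5.386e-07 - j0.00217 VA.
Step 7 — Real power: P = Re(S) = 5.386e-07 W.
Step 8 — Reactive power: Q = Im(S) = -0.00217 VAR.
Step 9 — Apparent power: |S| = 0.00217 VA.
Step 10 — Power factor: PF = P/|S| = 0.0002482 (leading).

(a) P = 5.386e-07 W  (b) Q = -0.00217 VAR  (c) S = 0.00217 VA  (d) PF = 0.0002482 (leading)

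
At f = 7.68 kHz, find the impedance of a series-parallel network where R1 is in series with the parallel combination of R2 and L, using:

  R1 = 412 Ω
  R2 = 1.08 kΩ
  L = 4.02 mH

Step 1 — Angular frequency: ω = 2π·f = 2π·7680 = 4.825e+04 rad/s.
Step 2 — Component impedances:
  R1: Z = R = 412 Ω
  R2: Z = R = 1080 Ω
  L: Z = jωL = j·4.825e+04·0.00402 = 0 + j194 Ω
Step 3 — Parallel branch: R2 || L = 1/(1/R2 + 1/L) = 33.75 + j187.9 Ω.
Step 4 — Series with R1: Z_total = R1 + (R2 || L) = 445.8 + j187.9 Ω = 483.7∠22.9° Ω.

Z = 445.8 + j187.9 Ω = 483.7∠22.9° Ω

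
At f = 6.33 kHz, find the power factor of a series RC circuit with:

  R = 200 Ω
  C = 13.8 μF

Step 1 — Angular frequency: ω = 2π·f = 2π·6330 = 3.977e+04 rad/s.
Step 2 — Component impedances:
  R: Z = R = 200 Ω
  C: Z = 1/(jωC) = -j/(ω·C) = 0 - j1.822 Ω
Step 3 — Series combination: Z_total = R + C = 200 - j1.822 Ω = 200∠-0.5° Ω.
Step 4 — Power factor: PF = cos(φ) = Re(Z)/|Z| = 200/200 = 1.
Step 5 — Type: Im(Z) = -1.822 ⇒ leading (phase φ = -0.5°).

PF = 1 (leading, φ = -0.5°)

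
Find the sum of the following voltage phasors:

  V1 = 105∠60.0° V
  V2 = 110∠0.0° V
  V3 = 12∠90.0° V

Step 1 — Convert each phasor to rectangular form:
  V1 = 105·(cos(60.0°) + j·sin(60.0°)) = 52.5 + j90.93 V
  V2 = 110·(cos(0.0°) + j·sin(0.0°)) = 110 V
  V3 = 12·(cos(90.0°) + j·sin(90.0°)) = 0 + j12 V
Step 2 — Sum components: V_total = 162.5 + j102.9 V.
Step 3 — Convert to polar: |V_total| = 192.4 V, ∠V_total = 32.4°.

V_total = 192.4∠32.4° V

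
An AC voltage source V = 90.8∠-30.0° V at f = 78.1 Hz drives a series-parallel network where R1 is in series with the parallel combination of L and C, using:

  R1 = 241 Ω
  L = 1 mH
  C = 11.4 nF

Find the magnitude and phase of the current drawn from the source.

Step 1 — Angular frequency: ω = 2π·f = 2π·78.1 = 490.7 rad/s.
Step 2 — Component impedances:
  R1: Z = R = 241 Ω
  L: Z = jωL = j·490.7·0.001 = 0 + j0.4907 Ω
  C: Z = 1/(jωC) = -j/(ω·C) = 0 - j1.788e+05 Ω
Step 3 — Parallel branch: L || C = 1/(1/L + 1/C) = 0 + j0.4907 Ω.
Step 4 — Series with R1: Z_total = R1 + (L || C) = 241 + j0.4907 Ω = 241∠0.1° Ω.
Step 5 — Source phasor: V = 90.8∠-30.0° V = 78.64 - j45.4 V.
Step 6 — Ohm's law: I = V / Z_total = (78.64 - j45.4) / (241 + j0.4907) = 0.3259 - j0.189 A.
Step 7 — Convert to polar: |I| = 0.3768 A, ∠I = -30.1°.

I = 0.3768∠-30.1° A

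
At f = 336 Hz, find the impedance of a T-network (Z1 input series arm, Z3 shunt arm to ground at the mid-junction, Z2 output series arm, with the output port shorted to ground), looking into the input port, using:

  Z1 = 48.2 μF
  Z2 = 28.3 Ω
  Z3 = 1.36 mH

Step 1 — Angular frequency: ω = 2π·f = 2π·336 = 2111 rad/s.
Step 2 — Component impedances:
  Z1: Z = 1/(jωC) = -j/(ω·C) = 0 - j9.827 Ω
  Z2: Z = R = 28.3 Ω
  Z3: Z = jωL = j·2111·0.00136 = 0 + j2.871 Ω
Step 3 — With the output port shorted to ground, the output series arm Z2 runs from the junction to ground; the shunt arm Z3 also runs from the junction to ground. They appear in parallel: Z3 || Z2 = 0.2883 + j2.842 Ω.
Step 4 — Series with input arm Z1: Z_in = Z1 + (Z3 || Z2) = 0.2883 - j6.985 Ω = 6.991∠-87.6° Ω.

Z = 0.2883 - j6.985 Ω = 6.991∠-87.6° Ω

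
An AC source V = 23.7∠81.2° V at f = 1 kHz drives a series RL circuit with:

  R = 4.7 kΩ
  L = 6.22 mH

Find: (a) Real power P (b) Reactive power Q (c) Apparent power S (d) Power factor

Step 1 — Angular frequency: ω = 2π·f = 2π·1000 = 6283 rad/s.
Step 2 — Component impedances:
  R: Z = R = 4700 Ω
  L: Z = jωL = j·6283·0.00622 = 0 + j39.08 Ω
Step 3 — Series combination: Z_total = R + L = 4700 + j39.08 Ω = 4700∠0.5° Ω.
Step 4 — Source phasor: V = 23.7∠81.2° V = 3.626 + j23.42 V.
Step 5 — Current: I = V / Z = 0.0008128 + j0.004976 A = 0.005042∠80.7° A.
Step 6 — Complex power: S = V·I* = 0.1195 + j0.0009937 VA.
Step 7 — Real power: P = Re(S) = 0.1195 W.
Step 8 — Reactive power: Q = Im(S) = 0.0009937 VAR.
Step 9 — Apparent power: |S| = 0.1195 VA.
Step 10 — Power factor: PF = P/|S| = 1 (lagging).

(a) P = 0.1195 W  (b) Q = 0.0009937 VAR  (c) S = 0.1195 VA  (d) PF = 1 (lagging)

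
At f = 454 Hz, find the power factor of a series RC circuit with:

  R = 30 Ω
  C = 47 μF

Step 1 — Angular frequency: ω = 2π·f = 2π·454 = 2853 rad/s.
Step 2 — Component impedances:
  R: Z = R = 30 Ω
  C: Z = 1/(jωC) = -j/(ω·C) = 0 - j7.459 Ω
Step 3 — Series combination: Z_total = R + C = 30 - j7.459 Ω = 30.91∠-14.0° Ω.
Step 4 — Power factor: PF = cos(φ) = Re(Z)/|Z| = 30/30.913 = 0.9705.
Step 5 — Type: Im(Z) = -7.459 ⇒ leading (phase φ = -14.0°).

PF = 0.9705 (leading, φ = -14.0°)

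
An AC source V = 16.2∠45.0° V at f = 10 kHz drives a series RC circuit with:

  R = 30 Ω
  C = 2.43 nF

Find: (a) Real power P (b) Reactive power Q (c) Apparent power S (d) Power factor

Step 1 — Angular frequency: ω = 2π·f = 2π·1e+04 = 6.283e+04 rad/s.
Step 2 — Component impedances:
  R: Z = R = 30 Ω
  C: Z = 1/(jωC) = -j/(ω·C) = 0 - j6550 Ω
Step 3 — Series combination: Z_total = R + C = 30 - j6550 Ω = 6550∠-89.7° Ω.
Step 4 — Source phasor: V = 16.2∠45.0° V = 11.46 + j11.46 V.
Step 5 — Current: I = V / Z = -0.001741 + j0.001757 A = 0.002473∠134.7° A.
Step 6 — Complex power: S = V·I* = 0.0001835 - j0.04007 VA.
Step 7 — Real power: P = Re(S) = 0.0001835 W.
Step 8 — Reactive power: Q = Im(S) = -0.04007 VAR.
Step 9 — Apparent power: |S| = 0.04007 VA.
Step 10 — Power factor: PF = P/|S| = 0.00458 (leading).

(a) P = 0.0001835 W  (b) Q = -0.04007 VAR  (c) S = 0.04007 VA  (d) PF = 0.00458 (leading)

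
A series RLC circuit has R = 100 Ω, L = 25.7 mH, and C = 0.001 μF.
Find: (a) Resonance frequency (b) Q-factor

Step 1 — Resonance condition Im(Z)=0 gives ω₀ = 1/√(LC).
Step 2 — ω₀ = 1/√(0.0257·1e-09) = 1.973e+05 rad/s.
Step 3 — f₀ = ω₀/(2π) = 3.139e+04 Hz.
Step 4 — Series Q: Q = ω₀L/R = 1.973e+05·0.0257/100 = 50.7.

(a) f₀ = 3.139e+04 Hz  (b) Q = 50.7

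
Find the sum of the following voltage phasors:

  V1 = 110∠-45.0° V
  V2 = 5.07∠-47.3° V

Step 1 — Convert each phasor to rectangular form:
  V1 = 110·(cos(-45.0°) + j·sin(-45.0°)) = 77.78 - j77.78 V
  V2 = 5.07·(cos(-47.3°) + j·sin(-47.3°)) = 3.438 - j3.726 V
Step 2 — Sum components: V_total = 81.22 - j81.51 V.
Step 3 — Convert to polar: |V_total| = 115.1 V, ∠V_total = -45.1°.

V_total = 115.1∠-45.1° V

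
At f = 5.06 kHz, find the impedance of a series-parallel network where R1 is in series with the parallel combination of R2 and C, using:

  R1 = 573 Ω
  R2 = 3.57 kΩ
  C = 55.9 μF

Step 1 — Angular frequency: ω = 2π·f = 2π·5060 = 3.179e+04 rad/s.
Step 2 — Component impedances:
  R1: Z = R = 573 Ω
  R2: Z = R = 3570 Ω
  C: Z = 1/(jωC) = -j/(ω·C) = 0 - j0.5627 Ω
Step 3 — Parallel branch: R2 || C = 1/(1/R2 + 1/C) = 8.868e-05 - j0.5627 Ω.
Step 4 — Series with R1: Z_total = R1 + (R2 || C) = 573 - j0.5627 Ω = 573∠-0.1° Ω.

Z = 573 - j0.5627 Ω = 573∠-0.1° Ω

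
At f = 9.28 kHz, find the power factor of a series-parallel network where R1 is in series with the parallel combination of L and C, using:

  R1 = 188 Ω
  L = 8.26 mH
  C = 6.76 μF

Step 1 — Angular frequency: ω = 2π·f = 2π·9280 = 5.831e+04 rad/s.
Step 2 — Component impedances:
  R1: Z = R = 188 Ω
  L: Z = jωL = j·5.831e+04·0.00826 = 0 + j481.6 Ω
  C: Z = 1/(jωC) = -j/(ω·C) = 0 - j2.537 Ω
Step 3 — Parallel branch: L || C = 1/(1/L + 1/C) = 0 - j2.55 Ω.
Step 4 — Series with R1: Z_total = R1 + (L || C) = 188 - j2.55 Ω = 188∠-0.8° Ω.
Step 5 — Power factor: PF = cos(φ) = Re(Z)/|Z| = 188/188.02 = 0.9999.
Step 6 — Type: Im(Z) = -2.55 ⇒ leading (phase φ = -0.8°).

PF = 0.9999 (leading, φ = -0.8°)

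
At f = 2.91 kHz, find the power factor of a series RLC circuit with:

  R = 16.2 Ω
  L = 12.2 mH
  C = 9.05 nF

Step 1 — Angular frequency: ω = 2π·f = 2π·2910 = 1.828e+04 rad/s.
Step 2 — Component impedances:
  R: Z = R = 16.2 Ω
  L: Z = jωL = j·1.828e+04·0.0122 = 0 + j223.1 Ω
  C: Z = 1/(jωC) = -j/(ω·C) = 0 - j6043 Ω
Step 3 — Series combination: Z_total = R + L + C = 16.2 - j5820 Ω = 5820∠-89.8° Ω.
Step 4 — Power factor: PF = cos(φ) = Re(Z)/|Z| = 16.2/5820.3 = 0.002783.
Step 5 — Type: Im(Z) = -5820 ⇒ leading (phase φ = -89.8°).

PF = 0.002783 (leading, φ = -89.8°)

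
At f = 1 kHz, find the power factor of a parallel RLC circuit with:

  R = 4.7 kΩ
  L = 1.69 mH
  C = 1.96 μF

Step 1 — Angular frequency: ω = 2π·f = 2π·1000 = 6283 rad/s.
Step 2 — Component impedances:
  R: Z = R = 4700 Ω
  L: Z = jωL = j·6283·0.00169 = 0 + j10.62 Ω
  C: Z = 1/(jωC) = -j/(ω·C) = 0 - j81.2 Ω
Step 3 — Parallel combination: 1/Z_total = 1/R + 1/L + 1/C; Z_total = 0.03175 + j12.22 Ω = 12.22∠89.9° Ω.
Step 4 — Power factor: PF = cos(φ) = Re(Z)/|Z| = 0.031751/12.216 = 0.002599.
Step 5 — Type: Im(Z) = 12.22 ⇒ lagging (phase φ = 89.9°).

PF = 0.002599 (lagging, φ = 89.9°)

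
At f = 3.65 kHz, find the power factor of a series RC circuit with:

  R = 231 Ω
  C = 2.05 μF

Step 1 — Angular frequency: ω = 2π·f = 2π·3650 = 2.293e+04 rad/s.
Step 2 — Component impedances:
  R: Z = R = 231 Ω
  C: Z = 1/(jωC) = -j/(ω·C) = 0 - j21.27 Ω
Step 3 — Series combination: Z_total = R + C = 231 - j21.27 Ω = 232∠-5.3° Ω.
Step 4 — Power factor: PF = cos(φ) = Re(Z)/|Z| = 231/231.98 = 0.9958.
Step 5 — Type: Im(Z) = -21.27 ⇒ leading (phase φ = -5.3°).

PF = 0.9958 (leading, φ = -5.3°)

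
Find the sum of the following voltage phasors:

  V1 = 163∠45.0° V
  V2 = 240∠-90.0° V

Step 1 — Convert each phasor to rectangular form:
  V1 = 163·(cos(45.0°) + j·sin(45.0°)) = 115.3 + j115.3 V
  V2 = 240·(cos(-90.0°) + j·sin(-90.0°)) = 0 - j240 V
Step 2 — Sum components: V_total = 115.3 - j124.7 V.
Step 3 — Convert to polar: |V_total| = 169.8 V, ∠V_total = -47.3°.

V_total = 169.8∠-47.3° V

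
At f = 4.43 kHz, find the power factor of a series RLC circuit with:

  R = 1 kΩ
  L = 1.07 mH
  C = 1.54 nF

Step 1 — Angular frequency: ω = 2π·f = 2π·4430 = 2.783e+04 rad/s.
Step 2 — Component impedances:
  R: Z = R = 1000 Ω
  L: Z = jωL = j·2.783e+04·0.00107 = 0 + j29.78 Ω
  C: Z = 1/(jωC) = -j/(ω·C) = 0 - j2.333e+04 Ω
Step 3 — Series combination: Z_total = R + L + C = 1000 - j2.33e+04 Ω = 2.332e+04∠-87.5° Ω.
Step 4 — Power factor: PF = cos(φ) = Re(Z)/|Z| = 1000/2.332e+04 = 0.04288.
Step 5 — Type: Im(Z) = -2.33e+04 ⇒ leading (phase φ = -87.5°).

PF = 0.04288 (leading, φ = -87.5°)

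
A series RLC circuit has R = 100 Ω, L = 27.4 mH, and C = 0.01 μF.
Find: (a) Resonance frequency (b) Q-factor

Step 1 — Resonance condition Im(Z)=0 gives ω₀ = 1/√(LC).
Step 2 — ω₀ = 1/√(0.0274·1e-08) = 6.041e+04 rad/s.
Step 3 — f₀ = ω₀/(2π) = 9615 Hz.
Step 4 — Series Q: Q = ω₀L/R = 6.041e+04·0.0274/100 = 16.55.

(a) f₀ = 9615 Hz  (b) Q = 16.55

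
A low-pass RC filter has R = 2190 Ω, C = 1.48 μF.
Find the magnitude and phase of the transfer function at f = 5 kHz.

Step 1 — Angular frequency: ω = 2π·5000 = 3.142e+04 rad/s.
Step 2 — Transfer function: H(jω) = 1/(1 + jωRC).
Step 3 — Denominator: 1 + jωRC = 1 + j·3.142e+04·2190·1.48e-06 = 1 + j101.8.
Step 4 — H = 9.644e-05 - j0.00982.
Step 5 — Magnitude: |H| = 0.00982 (-40.2 dB); phase: φ = -89.4°.

|H| = 0.00982 (-40.2 dB), φ = -89.4°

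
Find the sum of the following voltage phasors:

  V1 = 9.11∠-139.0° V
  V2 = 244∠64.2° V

Step 1 — Convert each phasor to rectangular form:
  V1 = 9.11·(cos(-139.0°) + j·sin(-139.0°)) = -6.875 - j5.977 V
  V2 = 244·(cos(64.2°) + j·sin(64.2°)) = 106.2 + j219.7 V
Step 2 — Sum components: V_total = 99.32 + j213.7 V.
Step 3 — Convert to polar: |V_total| = 235.7 V, ∠V_total = 65.1°.

V_total = 235.7∠65.1° V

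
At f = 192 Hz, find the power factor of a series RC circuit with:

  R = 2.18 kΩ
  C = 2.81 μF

Step 1 — Angular frequency: ω = 2π·f = 2π·192 = 1206 rad/s.
Step 2 — Component impedances:
  R: Z = R = 2180 Ω
  C: Z = 1/(jωC) = -j/(ω·C) = 0 - j295 Ω
Step 3 — Series combination: Z_total = R + C = 2180 - j295 Ω = 2200∠-7.7° Ω.
Step 4 — Power factor: PF = cos(φ) = Re(Z)/|Z| = 2180/2199.9 = 0.991.
Step 5 — Type: Im(Z) = -295 ⇒ leading (phase φ = -7.7°).

PF = 0.991 (leading, φ = -7.7°)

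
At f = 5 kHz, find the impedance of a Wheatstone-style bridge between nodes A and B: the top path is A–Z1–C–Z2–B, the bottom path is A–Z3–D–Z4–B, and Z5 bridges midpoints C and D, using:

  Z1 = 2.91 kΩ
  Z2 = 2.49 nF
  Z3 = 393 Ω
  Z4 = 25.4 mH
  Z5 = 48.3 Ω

Step 1 — Angular frequency: ω = 2π·f = 2π·5000 = 3.142e+04 rad/s.
Step 2 — Component impedances:
  Z1: Z = R = 2910 Ω
  Z2: Z = 1/(jωC) = -j/(ω·C) = 0 - j1.278e+04 Ω
  Z3: Z = R = 393 Ω
  Z4: Z = jωL = j·3.142e+04·0.0254 = 0 + j798 Ω
  Z5: Z = R = 48.3 Ω
Step 3 — Bridge requires nodal analysis (the Z5 bridge couples midpoints C and D, so the two paths cannot be reduced to a simple series/parallel combination). Setting node B to ground and injecting 1 A at node A, the 3-node admittance system at A, C, D solves to V_A = Z_AB = 347.9 + j851.1 Ω = 919.4∠67.8° Ω.

Z = 347.9 + j851.1 Ω = 919.4∠67.8° Ω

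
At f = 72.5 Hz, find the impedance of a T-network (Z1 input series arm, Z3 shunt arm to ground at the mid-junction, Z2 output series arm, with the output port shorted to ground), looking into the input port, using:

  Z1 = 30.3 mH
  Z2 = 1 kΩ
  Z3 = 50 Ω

Step 1 — Angular frequency: ω = 2π·f = 2π·72.5 = 455.5 rad/s.
Step 2 — Component impedances:
  Z1: Z = jωL = j·455.5·0.0303 = 0 + j13.8 Ω
  Z2: Z = R = 1000 Ω
  Z3: Z = R = 50 Ω
Step 3 — With the output port shorted to ground, the output series arm Z2 runs from the junction to ground; the shunt arm Z3 also runs from the junction to ground. They appear in parallel: Z3 || Z2 = 47.62 Ω.
Step 4 — Series with input arm Z1: Z_in = Z1 + (Z3 || Z2) = 47.62 + j13.8 Ω = 49.58∠16.2° Ω.

Z = 47.62 + j13.8 Ω = 49.58∠16.2° Ω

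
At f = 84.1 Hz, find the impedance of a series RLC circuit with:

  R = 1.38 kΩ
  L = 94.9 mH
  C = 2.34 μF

Step 1 — Angular frequency: ω = 2π·f = 2π·84.1 = 528.4 rad/s.
Step 2 — Component impedances:
  R: Z = R = 1380 Ω
  L: Z = jωL = j·528.4·0.0949 = 0 + j50.15 Ω
  C: Z = 1/(jωC) = -j/(ω·C) = 0 - j808.7 Ω
Step 3 — Series combination: Z_total = R + L + C = 1380 - j758.6 Ω = 1575∠-28.8° Ω.

Z = 1380 - j758.6 Ω = 1575∠-28.8° Ω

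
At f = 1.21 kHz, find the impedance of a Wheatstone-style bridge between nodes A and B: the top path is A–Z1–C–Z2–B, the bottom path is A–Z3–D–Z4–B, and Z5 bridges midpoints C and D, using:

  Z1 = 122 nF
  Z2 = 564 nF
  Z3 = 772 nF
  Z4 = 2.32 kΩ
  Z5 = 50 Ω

Step 1 — Angular frequency: ω = 2π·f = 2π·1210 = 7603 rad/s.
Step 2 — Component impedances:
  Z1: Z = 1/(jωC) = -j/(ω·C) = 0 - j1078 Ω
  Z2: Z = 1/(jωC) = -j/(ω·C) = 0 - j233.2 Ω
  Z3: Z = 1/(jωC) = -j/(ω·C) = 0 - j170.4 Ω
  Z4: Z = R = 2320 Ω
  Z5: Z = R = 50 Ω
Step 3 — Bridge requires nodal analysis (the Z5 bridge couples midpoints C and D, so the two paths cannot be reduced to a simple series/parallel combination). Setting node B to ground and injecting 1 A at node A, the 3-node admittance system at A, C, D solves to V_A = Z_AB = 58.67 - j371.2 Ω = 375.8∠-81.0° Ω.

Z = 58.67 - j371.2 Ω = 375.8∠-81.0° Ω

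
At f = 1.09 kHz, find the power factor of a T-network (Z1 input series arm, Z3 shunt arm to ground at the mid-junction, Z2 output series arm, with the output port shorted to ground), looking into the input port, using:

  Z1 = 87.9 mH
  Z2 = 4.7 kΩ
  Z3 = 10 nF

Step 1 — Angular frequency: ω = 2π·f = 2π·1090 = 6849 rad/s.
Step 2 — Component impedances:
  Z1: Z = jωL = j·6849·0.0879 = 0 + j602 Ω
  Z2: Z = R = 4700 Ω
  Z3: Z = 1/(jωC) = -j/(ω·C) = 0 - j1.46e+04 Ω
Step 3 — With the output port shorted to ground, the output series arm Z2 runs from the junction to ground; the shunt arm Z3 also runs from the junction to ground. They appear in parallel: Z3 || Z2 = 4259 - j1371 Ω.
Step 4 — Series with input arm Z1: Z_in = Z1 + (Z3 || Z2) = 4259 - j768.8 Ω = 4328∠-10.2° Ω.
Step 5 — Power factor: PF = cos(φ) = Re(Z)/|Z| = 4259/4328 = 0.9841.
Step 6 — Type: Im(Z) = -768.8 ⇒ leading (phase φ = -10.2°).

PF = 0.9841 (leading, φ = -10.2°)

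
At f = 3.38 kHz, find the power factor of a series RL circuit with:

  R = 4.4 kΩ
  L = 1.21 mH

Step 1 — Angular frequency: ω = 2π·f = 2π·3380 = 2.124e+04 rad/s.
Step 2 — Component impedances:
  R: Z = R = 4400 Ω
  L: Z = jωL = j·2.124e+04·0.00121 = 0 + j25.7 Ω
Step 3 — Series combination: Z_total = R + L = 4400 + j25.7 Ω = 4400∠0.3° Ω.
Step 4 — Power factor: PF = cos(φ) = Re(Z)/|Z| = 4400/4400 = 1.
Step 5 — Type: Im(Z) = 25.7 ⇒ lagging (phase φ = 0.3°).

PF = 1 (lagging, φ = 0.3°)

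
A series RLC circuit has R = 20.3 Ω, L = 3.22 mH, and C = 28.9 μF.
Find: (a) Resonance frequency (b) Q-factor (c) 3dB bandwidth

Step 1 — Resonance: ω₀ = 1/√(LC) = 1/√(0.00322·2.89e-05) = 3278 rad/s.
Step 2 — f₀ = ω₀/(2π) = 521.7 Hz.
Step 3 — Series Q: Q = ω₀L/R = 3278·0.00322/20.3 = 0.52.
Step 4 — Bandwidth: Δω = ω₀/Q = 6304 rad/s; BW = Δω/(2π) = 1003 Hz.

(a) f₀ = 521.7 Hz  (b) Q = 0.52  (c) BW = 1003 Hz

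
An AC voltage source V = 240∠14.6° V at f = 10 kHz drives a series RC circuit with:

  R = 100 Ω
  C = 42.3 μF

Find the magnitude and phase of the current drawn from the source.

Step 1 — Angular frequency: ω = 2π·f = 2π·1e+04 = 6.283e+04 rad/s.
Step 2 — Component impedances:
  R: Z = R = 100 Ω
  C: Z = 1/(jωC) = -j/(ω·C) = 0 - j0.3763 Ω
Step 3 — Series combination: Z_total = R + C = 100 - j0.3763 Ω = 100∠-0.2° Ω.
Step 4 — Source phasor: V = 240∠14.6° V = 232.3 + j60.5 V.
Step 5 — Ohm's law: I = V / Z_total = (232.3 + j60.5) / (100 - j0.3763) = 2.32 + j0.6137 A.
Step 6 — Convert to polar: |I| = 2.4 A, ∠I = 14.8°.

I = 2.4∠14.8° A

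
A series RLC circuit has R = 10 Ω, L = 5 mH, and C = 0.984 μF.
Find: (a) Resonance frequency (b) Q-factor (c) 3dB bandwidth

Step 1 — Resonance: ω₀ = 1/√(LC) = 1/√(0.005·9.84e-07) = 1.426e+04 rad/s.
Step 2 — f₀ = ω₀/(2π) = 2269 Hz.
Step 3 — Series Q: Q = ω₀L/R = 1.426e+04·0.005/10 = 7.128.
Step 4 — Bandwidth: Δω = ω₀/Q = 2000 rad/s; BW = Δω/(2π) = 318.3 Hz.

(a) f₀ = 2269 Hz  (b) Q = 7.128  (c) BW = 318.3 Hz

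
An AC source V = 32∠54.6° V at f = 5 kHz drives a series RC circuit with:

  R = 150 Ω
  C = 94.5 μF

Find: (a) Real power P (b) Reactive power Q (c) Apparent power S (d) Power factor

Step 1 — Angular frequency: ω = 2π·f = 2π·5000 = 3.142e+04 rad/s.
Step 2 — Component impedances:
  R: Z = R = 150 Ω
  C: Z = 1/(jωC) = -j/(ω·C) = 0 - j0.3368 Ω
Step 3 — Series combination: Z_total = R + C = 150 - j0.3368 Ω = 150∠-0.1° Ω.
Step 4 — Source phasor: V = 32∠54.6° V = 18.54 + j26.08 V.
Step 5 — Current: I = V / Z = 0.1232 + j0.1742 A = 0.2133∠54.7° A.
Step 6 — Complex power: S = V·I* = 6.827 - j0.01533 VA.
Step 7 — Real power: P = Re(S) = 6.827 W.
Step 8 — Reactive power: Q = Im(S) = -0.01533 VAR.
Step 9 — Apparent power: |S| = 6.827 VA.
Step 10 — Power factor: PF = P/|S| = 1 (leading).

(a) P = 6.827 W  (b) Q = -0.01533 VAR  (c) S = 6.827 VA  (d) PF = 1 (leading)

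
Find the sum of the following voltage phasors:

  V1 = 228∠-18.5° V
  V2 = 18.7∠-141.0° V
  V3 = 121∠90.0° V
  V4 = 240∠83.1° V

Step 1 — Convert each phasor to rectangular form:
  V1 = 228·(cos(-18.5°) + j·sin(-18.5°)) = 216.2 - j72.35 V
  V2 = 18.7·(cos(-141.0°) + j·sin(-141.0°)) = -14.53 - j11.77 V
  V3 = 121·(cos(90.0°) + j·sin(90.0°)) = 0 + j121 V
  V4 = 240·(cos(83.1°) + j·sin(83.1°)) = 28.83 + j238.3 V
Step 2 — Sum components: V_total = 230.5 + j275.1 V.
Step 3 — Convert to polar: |V_total| = 358.9 V, ∠V_total = 50.0°.

V_total = 358.9∠50.0° V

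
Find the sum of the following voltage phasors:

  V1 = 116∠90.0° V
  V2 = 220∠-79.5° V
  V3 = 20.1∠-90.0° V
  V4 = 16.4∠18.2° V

Step 1 — Convert each phasor to rectangular form:
  V1 = 116·(cos(90.0°) + j·sin(90.0°)) = 0 + j116 V
  V2 = 220·(cos(-79.5°) + j·sin(-79.5°)) = 40.09 - j216.3 V
  V3 = 20.1·(cos(-90.0°) + j·sin(-90.0°)) = 0 - j20.1 V
  V4 = 16.4·(cos(18.2°) + j·sin(18.2°)) = 15.58 + j5.122 V
Step 2 — Sum components: V_total = 55.67 - j115.3 V.
Step 3 — Convert to polar: |V_total| = 128 V, ∠V_total = -64.2°.

V_total = 128∠-64.2° V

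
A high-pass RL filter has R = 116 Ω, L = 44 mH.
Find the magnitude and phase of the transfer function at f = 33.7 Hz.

Step 1 — Angular frequency: ω = 2π·33.7 = 211.7 rad/s.
Step 2 — Transfer function: H(jω) = jωL/(R + jωL).
Step 3 — Numerator jωL = j·9.317; denominator R + jωL = 116 + j9.317.
Step 4 — H = 0.006409 + j0.0798.
Step 5 — Magnitude: |H| = 0.08006 (-21.9 dB); phase: φ = 85.4°.

|H| = 0.08006 (-21.9 dB), φ = 85.4°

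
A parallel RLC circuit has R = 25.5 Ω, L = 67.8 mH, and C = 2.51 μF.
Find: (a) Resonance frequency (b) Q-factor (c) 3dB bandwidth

Step 1 — Resonance: ω₀ = 1/√(LC) = 1/√(0.0678·2.51e-06) = 2424 rad/s.
Step 2 — f₀ = ω₀/(2π) = 385.8 Hz.
Step 3 — Parallel Q: Q = R/(ω₀L) = 25.5/(2424·0.0678) = 0.1552.
Step 4 — Bandwidth: Δω = ω₀/Q = 1.562e+04 rad/s; BW = Δω/(2π) = 2487 Hz.

(a) f₀ = 385.8 Hz  (b) Q = 0.1552  (c) BW = 2487 Hz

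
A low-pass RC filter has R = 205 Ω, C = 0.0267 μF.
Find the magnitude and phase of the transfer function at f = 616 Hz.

Step 1 — Angular frequency: ω = 2π·616 = 3870 rad/s.
Step 2 — Transfer function: H(jω) = 1/(1 + jωRC).
Step 3 — Denominator: 1 + jωRC = 1 + j·3870·205·2.67e-08 = 1 + j0.02118.
Step 4 — H = 0.9996 - j0.02118.
Step 5 — Magnitude: |H| = 0.9998 (-0.0 dB); phase: φ = -1.2°.

|H| = 0.9998 (-0.0 dB), φ = -1.2°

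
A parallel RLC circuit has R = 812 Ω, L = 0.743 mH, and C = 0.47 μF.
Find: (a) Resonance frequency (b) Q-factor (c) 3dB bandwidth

Step 1 — Resonance: ω₀ = 1/√(LC) = 1/√(0.000743·4.7e-07) = 5.351e+04 rad/s.
Step 2 — f₀ = ω₀/(2π) = 8517 Hz.
Step 3 — Parallel Q: Q = R/(ω₀L) = 812/(5.351e+04·0.000743) = 20.42.
Step 4 — Bandwidth: Δω = ω₀/Q = 2620 rad/s; BW = Δω/(2π) = 417 Hz.

(a) f₀ = 8517 Hz  (b) Q = 20.42  (c) BW = 417 Hz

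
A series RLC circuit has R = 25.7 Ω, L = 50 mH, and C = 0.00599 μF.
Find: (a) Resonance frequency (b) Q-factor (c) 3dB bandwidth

Step 1 — Resonance: ω₀ = 1/√(LC) = 1/√(0.05·5.99e-09) = 5.778e+04 rad/s.
Step 2 — f₀ = ω₀/(2π) = 9196 Hz.
Step 3 — Series Q: Q = ω₀L/R = 5.778e+04·0.05/25.7 = 112.4.
Step 4 — Bandwidth: Δω = ω₀/Q = 514 rad/s; BW = Δω/(2π) = 81.81 Hz.

(a) f₀ = 9196 Hz  (b) Q = 112.4  (c) BW = 81.81 Hz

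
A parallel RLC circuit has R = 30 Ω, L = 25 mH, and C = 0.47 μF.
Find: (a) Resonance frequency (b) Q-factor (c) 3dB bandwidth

Step 1 — Resonance: ω₀ = 1/√(LC) = 1/√(0.025·4.7e-07) = 9225 rad/s.
Step 2 — f₀ = ω₀/(2π) = 1468 Hz.
Step 3 — Parallel Q: Q = R/(ω₀L) = 30/(9225·0.025) = 0.1301.
Step 4 — Bandwidth: Δω = ω₀/Q = 7.092e+04 rad/s; BW = Δω/(2π) = 1.129e+04 Hz.

(a) f₀ = 1468 Hz  (b) Q = 0.1301  (c) BW = 1.129e+04 Hz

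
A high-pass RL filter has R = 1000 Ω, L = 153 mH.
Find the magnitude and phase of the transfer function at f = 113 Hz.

Step 1 — Angular frequency: ω = 2π·113 = 710 rad/s.
Step 2 — Transfer function: H(jω) = jωL/(R + jωL).
Step 3 — Numerator jωL = j·108.6; denominator R + jωL = 1000 + j108.6.
Step 4 — H = 0.01166 + j0.1074.
Step 5 — Magnitude: |H| = 0.108 (-19.3 dB); phase: φ = 83.8°.

|H| = 0.108 (-19.3 dB), φ = 83.8°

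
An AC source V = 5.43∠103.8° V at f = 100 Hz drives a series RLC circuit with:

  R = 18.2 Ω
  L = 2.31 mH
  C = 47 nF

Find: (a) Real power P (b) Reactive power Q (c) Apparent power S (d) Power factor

Step 1 — Angular frequency: ω = 2π·f = 2π·100 = 628.3 rad/s.
Step 2 — Component impedances:
  R: Z = R = 18.2 Ω
  L: Z = jωL = j·628.3·0.00231 = 0 + j1.451 Ω
  C: Z = 1/(jωC) = -j/(ω·C) = 0 - j3.386e+04 Ω
Step 3 — Series combination: Z_total = R + L + C = 18.2 - j3.386e+04 Ω = 3.386e+04∠-90.0° Ω.
Step 4 — Source phasor: V = 5.43∠103.8° V = -1.295 + j5.273 V.
Step 5 — Current: I = V / Z = -0.0001558 - j3.817e-05 A = 0.0001604∠-166.2° A.
Step 6 — Complex power: S = V·I* = 4.68e-07 - j0.0008708 VA.
Step 7 — Real power: P = Re(S) = 4.68e-07 W.
Step 8 — Reactive power: Q = Im(S) = -0.0008708 VAR.
Step 9 — Apparent power: |S| = 0.0008708 VA.
Step 10 — Power factor: PF = P/|S| = 0.0005375 (leading).

(a) P = 4.68e-07 W  (b) Q = -0.0008708 VAR  (c) S = 0.0008708 VA  (d) PF = 0.0005375 (leading)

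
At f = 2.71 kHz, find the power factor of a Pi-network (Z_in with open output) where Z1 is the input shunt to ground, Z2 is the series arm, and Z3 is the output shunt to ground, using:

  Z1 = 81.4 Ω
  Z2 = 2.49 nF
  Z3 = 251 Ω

Step 1 — Angular frequency: ω = 2π·f = 2π·2710 = 1.703e+04 rad/s.
Step 2 — Component impedances:
  Z1: Z = R = 81.4 Ω
  Z2: Z = 1/(jωC) = -j/(ω·C) = 0 - j2.359e+04 Ω
  Z3: Z = R = 251 Ω
Step 3 — With open output, the series arm Z2 and the output shunt Z3 appear in series to ground: Z2 + Z3 = 251 - j2.359e+04 Ω.
Step 4 — Parallel with input shunt Z1: Z_in = Z1 || (Z2 + Z3) = 81.4 - j0.2809 Ω = 81.4∠-0.2° Ω.
Step 5 — Power factor: PF = cos(φ) = Re(Z)/|Z| = 81.4/81.4 = 1.
Step 6 — Type: Im(Z) = -0.2809 ⇒ leading (phase φ = -0.2°).

PF = 1 (leading, φ = -0.2°)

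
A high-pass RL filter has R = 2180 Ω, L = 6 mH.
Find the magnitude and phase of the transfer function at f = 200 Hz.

Step 1 — Angular frequency: ω = 2π·200 = 1257 rad/s.
Step 2 — Transfer function: H(jω) = jωL/(R + jωL).
Step 3 — Numerator jωL = j·7.54; denominator R + jωL = 2180 + j7.54.
Step 4 — H = 1.196e-05 + j0.003459.
Step 5 — Magnitude: |H| = 0.003459 (-49.2 dB); phase: φ = 89.8°.

|H| = 0.003459 (-49.2 dB), φ = 89.8°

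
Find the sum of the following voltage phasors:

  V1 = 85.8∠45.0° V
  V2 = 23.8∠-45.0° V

Step 1 — Convert each phasor to rectangular form:
  V1 = 85.8·(cos(45.0°) + j·sin(45.0°)) = 60.67 + j60.67 V
  V2 = 23.8·(cos(-45.0°) + j·sin(-45.0°)) = 16.83 - j16.83 V
Step 2 — Sum components: V_total = 77.5 + j43.84 V.
Step 3 — Convert to polar: |V_total| = 89.04 V, ∠V_total = 29.5°.

V_total = 89.04∠29.5° V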